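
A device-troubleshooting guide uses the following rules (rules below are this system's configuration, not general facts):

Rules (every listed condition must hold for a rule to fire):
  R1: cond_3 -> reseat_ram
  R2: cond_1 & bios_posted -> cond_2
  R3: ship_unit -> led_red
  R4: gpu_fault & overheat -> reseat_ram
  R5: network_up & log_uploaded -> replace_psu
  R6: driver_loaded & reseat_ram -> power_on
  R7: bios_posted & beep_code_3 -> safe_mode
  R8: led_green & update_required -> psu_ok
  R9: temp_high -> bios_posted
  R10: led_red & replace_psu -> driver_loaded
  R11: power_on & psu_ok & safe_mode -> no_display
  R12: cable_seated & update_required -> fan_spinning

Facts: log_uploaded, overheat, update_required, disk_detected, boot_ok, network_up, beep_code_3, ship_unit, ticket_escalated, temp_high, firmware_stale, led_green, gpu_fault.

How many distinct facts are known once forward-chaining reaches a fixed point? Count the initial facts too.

22

Round 1 fires R3, R4, R5, R8, R9, giving led_red, reseat_ram, replace_psu, psu_ok, bios_posted.
Round 2 fires R7, R10, giving safe_mode, driver_loaded.
Round 3 fires R6, giving power_on.
Round 4 fires R11, giving no_display.
Closure: {beep_code_3, bios_posted, boot_ok, disk_detected, driver_loaded, firmware_stale, gpu_fault, led_green, led_red, log_uploaded, network_up, no_display, overheat, power_on, psu_ok, replace_psu, reseat_ram, safe_mode, ship_unit, temp_high, ticket_escalated, update_required} — 22 facts.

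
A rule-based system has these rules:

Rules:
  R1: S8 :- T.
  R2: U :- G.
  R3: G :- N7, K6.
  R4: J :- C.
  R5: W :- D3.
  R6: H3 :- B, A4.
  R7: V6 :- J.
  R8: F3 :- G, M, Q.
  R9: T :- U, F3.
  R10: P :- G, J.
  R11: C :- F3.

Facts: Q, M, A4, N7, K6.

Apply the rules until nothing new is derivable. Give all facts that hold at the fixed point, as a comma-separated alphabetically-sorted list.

A4, C, F3, G, J, K6, M, N7, P, Q, S8, T, U, V6

Round 1 — R3, derive G.
Round 2 — R2, R8, derive U, F3.
Round 3 — R9, R11, derive T, C.
Round 4 — R1, R4, derive S8, J.
Round 5 — R7, R10, derive V6, P.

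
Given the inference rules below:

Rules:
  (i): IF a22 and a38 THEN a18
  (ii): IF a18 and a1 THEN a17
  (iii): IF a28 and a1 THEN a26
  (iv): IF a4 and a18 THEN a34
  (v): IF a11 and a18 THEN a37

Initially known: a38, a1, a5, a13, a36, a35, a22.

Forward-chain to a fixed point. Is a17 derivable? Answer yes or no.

Round 1: (i) [IF a22 and a38 THEN a18]. New: a18.
Round 2: (ii) [IF a18 and a1 THEN a17]. New: a17.
a17 appears in round 2, so it is derivable.

yes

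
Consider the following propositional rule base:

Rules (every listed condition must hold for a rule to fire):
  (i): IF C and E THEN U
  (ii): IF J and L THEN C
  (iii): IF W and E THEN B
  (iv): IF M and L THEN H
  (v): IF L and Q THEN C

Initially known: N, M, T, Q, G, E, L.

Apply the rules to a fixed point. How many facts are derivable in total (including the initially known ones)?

[1] (iv) [IF M and L THEN H]; (v) [IF L and Q THEN C]. ⇒ new: H, C.
[2] (i) [IF C and E THEN U]. ⇒ new: U.
Closure: {C, E, G, H, L, M, N, Q, T, U} — 10 facts.

10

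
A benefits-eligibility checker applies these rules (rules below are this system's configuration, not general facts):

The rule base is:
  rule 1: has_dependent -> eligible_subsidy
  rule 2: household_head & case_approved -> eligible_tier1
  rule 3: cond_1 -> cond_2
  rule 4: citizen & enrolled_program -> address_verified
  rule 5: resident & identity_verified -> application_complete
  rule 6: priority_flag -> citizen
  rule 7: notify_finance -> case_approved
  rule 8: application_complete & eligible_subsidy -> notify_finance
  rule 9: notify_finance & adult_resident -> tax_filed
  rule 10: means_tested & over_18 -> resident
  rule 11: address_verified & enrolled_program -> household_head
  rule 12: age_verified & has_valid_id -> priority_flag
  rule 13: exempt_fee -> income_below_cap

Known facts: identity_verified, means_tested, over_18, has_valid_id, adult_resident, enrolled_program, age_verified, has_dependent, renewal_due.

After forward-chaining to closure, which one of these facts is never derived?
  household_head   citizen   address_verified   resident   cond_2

[1] rule 1 [has_dependent -> eligible_subsidy]; rule 10 [means_tested & over_18 -> resident]; rule 12 [age_verified & has_valid_id -> priority_flag]. ⇒ new: eligible_subsidy, resident, priority_flag.
[2] rule 5 [resident & identity_verified -> application_complete]; rule 6 [priority_flag -> citizen]. ⇒ new: application_complete, citizen.
[3] rule 4 [citizen & enrolled_program -> address_verified]; rule 8 [application_complete & eligible_subsidy -> notify_finance]. ⇒ new: address_verified, notify_finance.
[4] rule 7 [notify_finance -> case_approved]; rule 9 [notify_finance & adult_resident -> tax_filed]; rule 11 [address_verified & enrolled_program -> household_head]. ⇒ new: case_approved, tax_filed, household_head.
[5] rule 2 [household_head & case_approved -> eligible_tier1]. ⇒ new: eligible_tier1.
Derived: citizen (round 2), resident (round 1), household_head (round 4), address_verified (round 3). cond_2 never appears in any round.

cond_2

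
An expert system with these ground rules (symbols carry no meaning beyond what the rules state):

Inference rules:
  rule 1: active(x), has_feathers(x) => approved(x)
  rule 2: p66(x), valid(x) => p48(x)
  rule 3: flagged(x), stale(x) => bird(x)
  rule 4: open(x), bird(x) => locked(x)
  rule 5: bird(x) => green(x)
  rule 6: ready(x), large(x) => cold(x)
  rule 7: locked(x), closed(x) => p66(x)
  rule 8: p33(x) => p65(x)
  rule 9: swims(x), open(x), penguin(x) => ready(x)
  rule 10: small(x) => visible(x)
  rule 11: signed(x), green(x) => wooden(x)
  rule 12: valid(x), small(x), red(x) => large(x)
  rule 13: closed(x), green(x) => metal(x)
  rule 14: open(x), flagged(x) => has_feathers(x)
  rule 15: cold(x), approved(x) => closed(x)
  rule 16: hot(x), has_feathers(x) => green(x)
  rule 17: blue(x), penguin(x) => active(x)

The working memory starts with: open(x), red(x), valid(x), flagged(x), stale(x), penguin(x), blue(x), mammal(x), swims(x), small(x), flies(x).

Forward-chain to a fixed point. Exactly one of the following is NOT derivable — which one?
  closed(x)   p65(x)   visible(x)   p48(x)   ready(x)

p65(x)

Round 1 — rule 3, rule 9, rule 10, rule 12, rule 14, rule 17, derive bird(x), ready(x), visible(x), large(x), has_feathers(x), active(x).
Round 2 — rule 1, rule 4, rule 5, rule 6, derive approved(x), locked(x), green(x), cold(x).
Round 3 — rule 15, derive closed(x).
Round 4 — rule 7, rule 13, derive p66(x), metal(x).
Round 5 — rule 2, derive p48(x).
Derived: closed(x) (round 3), ready(x) (round 1), p48(x) (round 5), visible(x) (round 1). p65(x) never appears in any round.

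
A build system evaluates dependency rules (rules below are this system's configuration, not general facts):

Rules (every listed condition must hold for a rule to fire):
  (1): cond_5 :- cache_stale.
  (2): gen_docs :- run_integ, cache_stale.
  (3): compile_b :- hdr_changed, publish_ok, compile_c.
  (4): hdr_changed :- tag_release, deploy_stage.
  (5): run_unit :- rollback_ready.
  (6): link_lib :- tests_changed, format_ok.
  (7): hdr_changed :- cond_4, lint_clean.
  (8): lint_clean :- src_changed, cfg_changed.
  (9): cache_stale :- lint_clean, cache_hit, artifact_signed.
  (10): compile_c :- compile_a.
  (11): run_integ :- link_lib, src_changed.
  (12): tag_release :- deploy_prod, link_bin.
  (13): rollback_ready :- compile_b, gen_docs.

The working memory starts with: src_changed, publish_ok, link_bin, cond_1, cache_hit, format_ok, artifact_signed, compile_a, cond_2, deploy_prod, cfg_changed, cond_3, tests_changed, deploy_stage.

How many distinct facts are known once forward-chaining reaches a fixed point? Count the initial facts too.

26

[1] (6) [link_lib :- tests_changed, format_ok.]; (8) [lint_clean :- src_changed, cfg_changed.]; (10) [compile_c :- compile_a.]; (12) [tag_release :- deploy_prod, link_bin.]. ⇒ new: link_lib, lint_clean, compile_c, tag_release.
[2] (4) [hdr_changed :- tag_release, deploy_stage.]; (9) [cache_stale :- lint_clean, cache_hit, artifact_signed.]; (11) [run_integ :- link_lib, src_changed.]. ⇒ new: hdr_changed, cache_stale, run_integ.
[3] (1) [cond_5 :- cache_stale.]; (2) [gen_docs :- run_integ, cache_stale.]; (3) [compile_b :- hdr_changed, publish_ok, compile_c.]. ⇒ new: cond_5, gen_docs, compile_b.
[4] (13) [rollback_ready :- compile_b, gen_docs.]. ⇒ new: rollback_ready.
[5] (5) [run_unit :- rollback_ready.]. ⇒ new: run_unit.
Closure: {artifact_signed, cache_hit, cache_stale, cfg_changed, compile_a, compile_b, compile_c, cond_1, cond_2, cond_3, cond_5, deploy_prod, deploy_stage, format_ok, gen_docs, hdr_changed, link_bin, link_lib, lint_clean, publish_ok, rollback_ready, run_integ, run_unit, src_changed, tag_release, tests_changed} — 26 facts.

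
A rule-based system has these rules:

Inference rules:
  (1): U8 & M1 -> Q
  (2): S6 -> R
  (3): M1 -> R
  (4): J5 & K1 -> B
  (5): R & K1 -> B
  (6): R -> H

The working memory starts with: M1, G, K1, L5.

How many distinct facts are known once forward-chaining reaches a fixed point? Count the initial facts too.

7

Round 1: (3) [M1 -> R]. New: R.
Round 2: (5) [R & K1 -> B]; (6) [R -> H]. New: B, H.
Closure: {B, G, H, K1, L5, M1, R} — 7 facts.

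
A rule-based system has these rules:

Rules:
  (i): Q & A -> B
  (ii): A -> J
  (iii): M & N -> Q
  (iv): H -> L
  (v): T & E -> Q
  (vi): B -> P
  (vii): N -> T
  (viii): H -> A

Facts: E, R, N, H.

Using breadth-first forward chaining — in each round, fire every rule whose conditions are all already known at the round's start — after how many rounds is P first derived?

[1] (iv) [H -> L]; (vii) [N -> T]; (viii) [H -> A]. ⇒ new: L, T, A.
[2] (ii) [A -> J]; (v) [T & E -> Q]. ⇒ new: J, Q.
[3] (i) [Q & A -> B]. ⇒ new: B.
[4] (vi) [B -> P]. ⇒ new: P.
P first appears in round 4.

4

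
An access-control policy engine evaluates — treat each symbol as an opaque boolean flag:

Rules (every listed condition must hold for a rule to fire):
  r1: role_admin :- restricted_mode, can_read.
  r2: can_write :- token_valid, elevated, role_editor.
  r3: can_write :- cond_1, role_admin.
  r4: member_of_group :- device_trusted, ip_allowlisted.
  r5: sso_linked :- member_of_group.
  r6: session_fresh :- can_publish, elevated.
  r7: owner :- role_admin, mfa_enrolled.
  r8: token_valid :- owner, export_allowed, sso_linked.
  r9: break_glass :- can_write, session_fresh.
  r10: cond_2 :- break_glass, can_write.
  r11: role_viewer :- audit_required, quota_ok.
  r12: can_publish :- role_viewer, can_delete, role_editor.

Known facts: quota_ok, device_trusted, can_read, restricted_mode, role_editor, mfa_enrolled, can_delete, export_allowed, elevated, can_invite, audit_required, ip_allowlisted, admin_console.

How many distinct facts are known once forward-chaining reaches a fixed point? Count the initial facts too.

Round 1 — r1, r4, r11, derive role_admin, member_of_group, role_viewer.
Round 2 — r5, r7, r12, derive sso_linked, owner, can_publish.
Round 3 — r6, r8, derive session_fresh, token_valid.
Round 4 — r2, derive can_write.
Round 5 — r9, derive break_glass.
Round 6 — r10, derive cond_2.
Closure: {admin_console, audit_required, break_glass, can_delete, can_invite, can_publish, can_read, can_write, cond_2, device_trusted, elevated, export_allowed, ip_allowlisted, member_of_group, mfa_enrolled, owner, quota_ok, restricted_mode, role_admin, role_editor, role_viewer, session_fresh, sso_linked, token_valid} — 24 facts.

24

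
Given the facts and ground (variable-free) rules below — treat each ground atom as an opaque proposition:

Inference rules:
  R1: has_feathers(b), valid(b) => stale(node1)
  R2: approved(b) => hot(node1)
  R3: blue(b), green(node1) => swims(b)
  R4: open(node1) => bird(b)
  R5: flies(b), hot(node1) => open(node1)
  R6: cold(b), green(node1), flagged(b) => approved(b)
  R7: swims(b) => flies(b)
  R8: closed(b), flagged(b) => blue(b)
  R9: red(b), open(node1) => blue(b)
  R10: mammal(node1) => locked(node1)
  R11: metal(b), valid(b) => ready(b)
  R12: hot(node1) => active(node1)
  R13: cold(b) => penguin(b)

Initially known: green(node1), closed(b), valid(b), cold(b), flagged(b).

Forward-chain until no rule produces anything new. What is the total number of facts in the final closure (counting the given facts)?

Round 1: R6 [cold(b), green(node1), flagged(b) => approved(b)]; R8 [closed(b), flagged(b) => blue(b)]; R13 [cold(b) => penguin(b)]. Adds approved(b), blue(b), penguin(b).
Round 2: R2 [approved(b) => hot(node1)]; R3 [blue(b), green(node1) => swims(b)]. Adds hot(node1), swims(b).
Round 3: R7 [swims(b) => flies(b)]; R12 [hot(node1) => active(node1)]. Adds flies(b), active(node1).
Round 4: R5 [flies(b), hot(node1) => open(node1)]. Adds open(node1).
Round 5: R4 [open(node1) => bird(b)]. Adds bird(b).
Closure: {active(node1), approved(b), bird(b), blue(b), closed(b), cold(b), flagged(b), flies(b), green(node1), hot(node1), open(node1), penguin(b), swims(b), valid(b)} — 14 facts.

14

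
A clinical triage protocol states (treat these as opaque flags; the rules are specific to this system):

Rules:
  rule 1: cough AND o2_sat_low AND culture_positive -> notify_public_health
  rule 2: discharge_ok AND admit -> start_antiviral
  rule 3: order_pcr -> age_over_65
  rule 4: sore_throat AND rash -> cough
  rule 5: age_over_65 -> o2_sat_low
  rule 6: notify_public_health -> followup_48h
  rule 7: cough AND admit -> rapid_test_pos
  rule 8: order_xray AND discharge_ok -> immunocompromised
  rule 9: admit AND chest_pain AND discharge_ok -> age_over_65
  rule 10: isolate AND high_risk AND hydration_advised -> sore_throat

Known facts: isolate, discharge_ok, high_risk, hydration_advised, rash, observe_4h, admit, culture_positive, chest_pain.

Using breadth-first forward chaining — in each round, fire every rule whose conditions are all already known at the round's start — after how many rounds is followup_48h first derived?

4

Round 1: rule 2 [discharge_ok AND admit -> start_antiviral]; rule 9 [admit AND chest_pain AND discharge_ok -> age_over_65]; rule 10 [isolate AND high_risk AND hydration_advised -> sore_throat]. New: start_antiviral, age_over_65, sore_throat.
Round 2: rule 4 [sore_throat AND rash -> cough]; rule 5 [age_over_65 -> o2_sat_low]. New: cough, o2_sat_low.
Round 3: rule 1 [cough AND o2_sat_low AND culture_positive -> notify_public_health]; rule 7 [cough AND admit -> rapid_test_pos]. New: notify_public_health, rapid_test_pos.
Round 4: rule 6 [notify_public_health -> followup_48h]. New: followup_48h.
followup_48h first appears in round 4.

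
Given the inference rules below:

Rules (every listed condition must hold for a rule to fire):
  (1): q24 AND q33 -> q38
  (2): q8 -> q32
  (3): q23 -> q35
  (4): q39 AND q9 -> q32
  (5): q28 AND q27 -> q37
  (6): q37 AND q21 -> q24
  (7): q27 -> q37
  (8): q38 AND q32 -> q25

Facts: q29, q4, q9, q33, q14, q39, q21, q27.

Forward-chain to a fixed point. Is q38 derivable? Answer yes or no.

yes

Round 1 fires (4), (7), giving q32, q37.
Round 2 fires (6), giving q24.
Round 3 fires (1), giving q38.
Round 4 fires (8), giving q25.
q38 appears in round 3, so it is derivable.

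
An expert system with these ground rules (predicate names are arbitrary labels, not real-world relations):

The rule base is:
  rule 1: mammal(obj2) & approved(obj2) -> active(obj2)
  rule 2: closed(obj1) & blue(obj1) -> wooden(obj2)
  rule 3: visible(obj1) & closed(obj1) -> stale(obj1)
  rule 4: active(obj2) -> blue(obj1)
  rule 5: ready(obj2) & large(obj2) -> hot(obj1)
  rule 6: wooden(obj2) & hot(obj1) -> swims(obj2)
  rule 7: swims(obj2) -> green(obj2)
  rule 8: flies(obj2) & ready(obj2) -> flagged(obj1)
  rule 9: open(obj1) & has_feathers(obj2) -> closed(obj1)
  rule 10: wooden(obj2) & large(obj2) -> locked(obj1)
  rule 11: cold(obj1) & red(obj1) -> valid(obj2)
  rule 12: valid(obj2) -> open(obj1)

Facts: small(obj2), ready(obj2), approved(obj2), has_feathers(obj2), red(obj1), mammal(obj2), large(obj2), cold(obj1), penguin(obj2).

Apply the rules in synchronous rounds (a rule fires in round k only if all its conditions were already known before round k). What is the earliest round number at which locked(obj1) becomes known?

5

Round 1: rule 1 [mammal(obj2) & approved(obj2) -> active(obj2)]; rule 5 [ready(obj2) & large(obj2) -> hot(obj1)]; rule 11 [cold(obj1) & red(obj1) -> valid(obj2)]. Adds active(obj2), hot(obj1), valid(obj2).
Round 2: rule 4 [active(obj2) -> blue(obj1)]; rule 12 [valid(obj2) -> open(obj1)]. Adds blue(obj1), open(obj1).
Round 3: rule 9 [open(obj1) & has_feathers(obj2) -> closed(obj1)]. Adds closed(obj1).
Round 4: rule 2 [closed(obj1) & blue(obj1) -> wooden(obj2)]. Adds wooden(obj2).
Round 5: rule 6 [wooden(obj2) & hot(obj1) -> swims(obj2)]; rule 10 [wooden(obj2) & large(obj2) -> locked(obj1)]. Adds swims(obj2), locked(obj1).
locked(obj1) first appears in round 5.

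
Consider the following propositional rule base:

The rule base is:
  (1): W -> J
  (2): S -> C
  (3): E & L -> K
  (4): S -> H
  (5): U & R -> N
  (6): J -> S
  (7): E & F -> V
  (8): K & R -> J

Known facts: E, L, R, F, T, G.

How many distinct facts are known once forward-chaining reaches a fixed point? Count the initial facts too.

Round 1 — (3), (7), derive K, V.
Round 2 — (8), derive J.
Round 3 — (6), derive S.
Round 4 — (2), (4), derive C, H.
Closure: {C, E, F, G, H, J, K, L, R, S, T, V} — 12 facts.

12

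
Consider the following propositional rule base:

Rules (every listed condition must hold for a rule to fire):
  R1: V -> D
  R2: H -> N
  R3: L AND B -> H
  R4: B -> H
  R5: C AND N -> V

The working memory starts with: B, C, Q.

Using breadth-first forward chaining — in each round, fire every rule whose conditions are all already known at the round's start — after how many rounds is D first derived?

4

[1] R4 [B -> H]. ⇒ new: H.
[2] R2 [H -> N]. ⇒ new: N.
[3] R5 [C AND N -> V]. ⇒ new: V.
[4] R1 [V -> D]. ⇒ new: D.
D first appears in round 4.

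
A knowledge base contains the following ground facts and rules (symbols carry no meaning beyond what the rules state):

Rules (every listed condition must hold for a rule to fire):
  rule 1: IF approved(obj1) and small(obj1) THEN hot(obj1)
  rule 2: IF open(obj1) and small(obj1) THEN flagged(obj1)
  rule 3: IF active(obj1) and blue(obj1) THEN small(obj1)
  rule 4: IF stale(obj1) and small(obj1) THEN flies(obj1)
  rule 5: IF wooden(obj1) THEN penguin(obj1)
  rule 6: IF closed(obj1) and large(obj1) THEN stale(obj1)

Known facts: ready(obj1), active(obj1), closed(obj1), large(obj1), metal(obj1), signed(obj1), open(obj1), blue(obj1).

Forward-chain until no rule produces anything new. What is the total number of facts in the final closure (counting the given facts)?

Round 1: rule 3 [IF active(obj1) and blue(obj1) THEN small(obj1)]; rule 6 [IF closed(obj1) and large(obj1) THEN stale(obj1)]. Adds small(obj1), stale(obj1).
Round 2: rule 2 [IF open(obj1) and small(obj1) THEN flagged(obj1)]; rule 4 [IF stale(obj1) and small(obj1) THEN flies(obj1)]. Adds flagged(obj1), flies(obj1).
Closure: {active(obj1), blue(obj1), closed(obj1), flagged(obj1), flies(obj1), large(obj1), metal(obj1), open(obj1), ready(obj1), signed(obj1), small(obj1), stale(obj1)} — 12 facts.

12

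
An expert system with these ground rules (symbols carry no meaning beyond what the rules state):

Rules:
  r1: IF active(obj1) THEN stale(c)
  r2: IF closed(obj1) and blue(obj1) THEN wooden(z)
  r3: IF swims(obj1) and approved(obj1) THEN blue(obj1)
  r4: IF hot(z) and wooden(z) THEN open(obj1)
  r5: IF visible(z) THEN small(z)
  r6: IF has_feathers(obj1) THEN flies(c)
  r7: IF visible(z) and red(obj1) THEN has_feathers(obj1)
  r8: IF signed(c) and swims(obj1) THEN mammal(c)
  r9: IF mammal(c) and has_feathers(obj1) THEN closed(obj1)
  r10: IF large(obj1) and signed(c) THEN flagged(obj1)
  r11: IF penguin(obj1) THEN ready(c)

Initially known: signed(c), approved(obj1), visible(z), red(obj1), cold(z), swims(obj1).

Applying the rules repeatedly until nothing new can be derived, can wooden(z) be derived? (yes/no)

Round 1: r3 [IF swims(obj1) and approved(obj1) THEN blue(obj1)]; r5 [IF visible(z) THEN small(z)]; r7 [IF visible(z) and red(obj1) THEN has_feathers(obj1)]; r8 [IF signed(c) and swims(obj1) THEN mammal(c)]. New: blue(obj1), small(z), has_feathers(obj1), mammal(c).
Round 2: r6 [IF has_feathers(obj1) THEN flies(c)]; r9 [IF mammal(c) and has_feathers(obj1) THEN closed(obj1)]. New: flies(c), closed(obj1).
Round 3: r2 [IF closed(obj1) and blue(obj1) THEN wooden(z)]. New: wooden(z).
wooden(z) appears in round 3, so it is derivable.

yes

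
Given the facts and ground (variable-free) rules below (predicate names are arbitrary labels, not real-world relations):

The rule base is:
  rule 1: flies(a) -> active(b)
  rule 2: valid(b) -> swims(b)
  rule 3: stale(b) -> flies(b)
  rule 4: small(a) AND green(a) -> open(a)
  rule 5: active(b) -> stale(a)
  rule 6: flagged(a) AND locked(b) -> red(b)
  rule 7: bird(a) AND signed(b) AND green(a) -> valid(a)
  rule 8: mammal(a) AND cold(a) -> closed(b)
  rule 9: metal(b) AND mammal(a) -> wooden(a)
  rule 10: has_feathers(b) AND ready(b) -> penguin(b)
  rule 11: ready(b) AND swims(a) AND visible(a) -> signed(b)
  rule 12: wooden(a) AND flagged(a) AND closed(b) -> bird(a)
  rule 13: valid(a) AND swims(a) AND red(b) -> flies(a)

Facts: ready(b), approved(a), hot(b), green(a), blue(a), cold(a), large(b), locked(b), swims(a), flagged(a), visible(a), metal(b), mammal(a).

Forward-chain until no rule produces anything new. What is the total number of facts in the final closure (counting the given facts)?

22

Round 1: rule 6 [flagged(a) AND locked(b) -> red(b)]; rule 8 [mammal(a) AND cold(a) -> closed(b)]; rule 9 [metal(b) AND mammal(a) -> wooden(a)]; rule 11 [ready(b) AND swims(a) AND visible(a) -> signed(b)]. New: red(b), closed(b), wooden(a), signed(b).
Round 2: rule 12 [wooden(a) AND flagged(a) AND closed(b) -> bird(a)]. New: bird(a).
Round 3: rule 7 [bird(a) AND signed(b) AND green(a) -> valid(a)]. New: valid(a).
Round 4: rule 13 [valid(a) AND swims(a) AND red(b) -> flies(a)]. New: flies(a).
Round 5: rule 1 [flies(a) -> active(b)]. New: active(b).
Round 6: rule 5 [active(b) -> stale(a)]. New: stale(a).
Closure: {active(b), approved(a), bird(a), blue(a), closed(b), cold(a), flagged(a), flies(a), green(a), hot(b), large(b), locked(b), mammal(a), metal(b), ready(b), red(b), signed(b), stale(a), swims(a), valid(a), visible(a), wooden(a)} — 22 facts.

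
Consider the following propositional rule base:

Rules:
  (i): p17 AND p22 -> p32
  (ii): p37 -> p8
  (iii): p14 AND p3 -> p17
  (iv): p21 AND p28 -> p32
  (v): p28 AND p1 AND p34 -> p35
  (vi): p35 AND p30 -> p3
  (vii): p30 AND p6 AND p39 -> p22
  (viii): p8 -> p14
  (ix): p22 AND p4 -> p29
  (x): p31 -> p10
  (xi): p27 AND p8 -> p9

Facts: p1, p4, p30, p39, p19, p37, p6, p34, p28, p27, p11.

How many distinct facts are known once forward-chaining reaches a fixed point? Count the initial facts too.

[1] (ii) [p37 -> p8]; (v) [p28 AND p1 AND p34 -> p35]; (vii) [p30 AND p6 AND p39 -> p22]. ⇒ new: p8, p35, p22.
[2] (vi) [p35 AND p30 -> p3]; (viii) [p8 -> p14]; (ix) [p22 AND p4 -> p29]; (xi) [p27 AND p8 -> p9]. ⇒ new: p3, p14, p29, p9.
[3] (iii) [p14 AND p3 -> p17]. ⇒ new: p17.
[4] (i) [p17 AND p22 -> p32]. ⇒ new: p32.
Closure: {p1, p11, p14, p17, p19, p22, p27, p28, p29, p3, p30, p32, p34, p35, p37, p39, p4, p6, p8, p9} — 20 facts.

20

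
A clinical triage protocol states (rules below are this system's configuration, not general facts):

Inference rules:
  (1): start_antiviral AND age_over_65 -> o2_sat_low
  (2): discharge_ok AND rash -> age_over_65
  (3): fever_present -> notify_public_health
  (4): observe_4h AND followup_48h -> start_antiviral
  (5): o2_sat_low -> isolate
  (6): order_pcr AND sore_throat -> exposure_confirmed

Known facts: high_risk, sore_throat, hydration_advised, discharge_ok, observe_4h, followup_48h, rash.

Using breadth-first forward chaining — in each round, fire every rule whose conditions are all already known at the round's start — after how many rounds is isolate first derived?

Round 1 — (2), (4), derive age_over_65, start_antiviral.
Round 2 — (1), derive o2_sat_low.
Round 3 — (5), derive isolate.
isolate first appears in round 3.

3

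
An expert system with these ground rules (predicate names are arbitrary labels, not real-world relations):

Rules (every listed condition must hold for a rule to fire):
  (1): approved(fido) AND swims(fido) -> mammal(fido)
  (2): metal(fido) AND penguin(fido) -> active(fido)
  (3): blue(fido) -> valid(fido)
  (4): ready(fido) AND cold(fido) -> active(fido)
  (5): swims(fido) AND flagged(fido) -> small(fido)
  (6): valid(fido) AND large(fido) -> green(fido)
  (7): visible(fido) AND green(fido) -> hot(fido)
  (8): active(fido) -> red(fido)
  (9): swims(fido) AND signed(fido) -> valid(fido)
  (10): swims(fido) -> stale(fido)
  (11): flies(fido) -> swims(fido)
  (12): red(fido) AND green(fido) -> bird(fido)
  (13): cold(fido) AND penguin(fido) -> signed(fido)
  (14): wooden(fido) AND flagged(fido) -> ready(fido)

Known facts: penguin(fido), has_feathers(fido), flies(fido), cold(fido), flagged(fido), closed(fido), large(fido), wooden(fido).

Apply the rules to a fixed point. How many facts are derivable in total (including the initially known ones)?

18

Round 1 fires (11), (13), (14), giving swims(fido), signed(fido), ready(fido).
Round 2 fires (4), (5), (9), (10), giving active(fido), small(fido), valid(fido), stale(fido).
Round 3 fires (6), (8), giving green(fido), red(fido).
Round 4 fires (12), giving bird(fido).
Closure: {active(fido), bird(fido), closed(fido), cold(fido), flagged(fido), flies(fido), green(fido), has_feathers(fido), large(fido), penguin(fido), ready(fido), red(fido), signed(fido), small(fido), stale(fido), swims(fido), valid(fido), wooden(fido)} — 18 facts.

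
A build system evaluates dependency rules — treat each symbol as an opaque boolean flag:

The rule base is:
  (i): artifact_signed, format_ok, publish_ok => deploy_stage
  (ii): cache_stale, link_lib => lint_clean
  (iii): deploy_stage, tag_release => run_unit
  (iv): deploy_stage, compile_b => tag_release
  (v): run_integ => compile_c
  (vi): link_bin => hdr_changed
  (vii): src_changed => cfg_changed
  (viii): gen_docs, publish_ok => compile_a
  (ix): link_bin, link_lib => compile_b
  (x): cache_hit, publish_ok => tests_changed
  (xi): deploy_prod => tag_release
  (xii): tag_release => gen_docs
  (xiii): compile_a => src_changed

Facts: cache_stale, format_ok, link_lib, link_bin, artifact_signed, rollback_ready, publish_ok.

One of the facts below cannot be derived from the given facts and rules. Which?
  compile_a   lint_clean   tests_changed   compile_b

tests_changed

Round 1 fires (i), (ii), (vi), (ix), giving deploy_stage, lint_clean, hdr_changed, compile_b.
Round 2 fires (iv), giving tag_release.
Round 3 fires (iii), (xii), giving run_unit, gen_docs.
Round 4 fires (viii), giving compile_a.
Round 5 fires (xiii), giving src_changed.
Round 6 fires (vii), giving cfg_changed.
Derived: compile_a (round 4), lint_clean (round 1), compile_b (round 1). tests_changed never appears in any round.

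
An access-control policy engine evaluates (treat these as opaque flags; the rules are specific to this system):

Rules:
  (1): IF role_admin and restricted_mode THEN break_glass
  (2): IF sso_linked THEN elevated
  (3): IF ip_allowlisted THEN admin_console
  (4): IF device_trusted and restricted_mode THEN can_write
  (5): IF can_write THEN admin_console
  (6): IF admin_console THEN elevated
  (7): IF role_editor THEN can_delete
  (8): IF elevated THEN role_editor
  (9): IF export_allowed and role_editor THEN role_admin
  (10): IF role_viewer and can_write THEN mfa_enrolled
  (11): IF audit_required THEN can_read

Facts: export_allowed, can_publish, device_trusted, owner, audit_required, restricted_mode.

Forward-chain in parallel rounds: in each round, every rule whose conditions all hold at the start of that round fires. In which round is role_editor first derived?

4

Round 1 fires (4), (11), giving can_write, can_read.
Round 2 fires (5), giving admin_console.
Round 3 fires (6), giving elevated.
Round 4 fires (8), giving role_editor.
role_editor first appears in round 4.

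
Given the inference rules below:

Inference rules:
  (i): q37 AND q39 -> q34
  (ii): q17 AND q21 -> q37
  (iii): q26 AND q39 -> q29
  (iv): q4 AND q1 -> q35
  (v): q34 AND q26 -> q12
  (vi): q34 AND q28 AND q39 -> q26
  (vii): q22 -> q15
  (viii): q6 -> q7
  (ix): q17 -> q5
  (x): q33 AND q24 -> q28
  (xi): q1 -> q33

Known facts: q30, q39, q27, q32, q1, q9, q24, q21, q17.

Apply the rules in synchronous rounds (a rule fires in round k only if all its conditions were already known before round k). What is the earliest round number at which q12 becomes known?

Round 1 fires (ii), (ix), (xi), giving q37, q5, q33.
Round 2 fires (i), (x), giving q34, q28.
Round 3 fires (vi), giving q26.
Round 4 fires (iii), (v), giving q29, q12.
q12 first appears in round 4.

4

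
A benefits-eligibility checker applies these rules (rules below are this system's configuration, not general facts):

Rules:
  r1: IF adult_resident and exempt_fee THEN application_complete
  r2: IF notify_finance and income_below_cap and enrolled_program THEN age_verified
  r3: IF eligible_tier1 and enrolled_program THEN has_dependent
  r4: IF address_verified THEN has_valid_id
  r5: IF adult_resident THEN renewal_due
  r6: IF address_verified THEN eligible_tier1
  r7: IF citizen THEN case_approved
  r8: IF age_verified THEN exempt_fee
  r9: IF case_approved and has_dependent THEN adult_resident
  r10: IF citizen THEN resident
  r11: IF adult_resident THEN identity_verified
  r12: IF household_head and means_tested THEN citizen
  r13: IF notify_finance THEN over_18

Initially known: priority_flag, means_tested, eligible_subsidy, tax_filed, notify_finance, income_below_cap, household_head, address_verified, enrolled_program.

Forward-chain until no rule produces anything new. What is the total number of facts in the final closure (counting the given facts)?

Round 1: r2 [IF notify_finance and income_below_cap and enrolled_program THEN age_verified]; r4 [IF address_verified THEN has_valid_id]; r6 [IF address_verified THEN eligible_tier1]; r12 [IF household_head and means_tested THEN citizen]; r13 [IF notify_finance THEN over_18]. Adds age_verified, has_valid_id, eligible_tier1, citizen, over_18.
Round 2: r3 [IF eligible_tier1 and enrolled_program THEN has_dependent]; r7 [IF citizen THEN case_approved]; r8 [IF age_verified THEN exempt_fee]; r10 [IF citizen THEN resident]. Adds has_dependent, case_approved, exempt_fee, resident.
Round 3: r9 [IF case_approved and has_dependent THEN adult_resident]. Adds adult_resident.
Round 4: r1 [IF adult_resident and exempt_fee THEN application_complete]; r5 [IF adult_resident THEN renewal_due]; r11 [IF adult_resident THEN identity_verified]. Adds application_complete, renewal_due, identity_verified.
Closure: {address_verified, adult_resident, age_verified, application_complete, case_approved, citizen, eligible_subsidy, eligible_tier1, enrolled_program, exempt_fee, has_dependent, has_valid_id, household_head, identity_verified, income_below_cap, means_tested, notify_finance, over_18, priority_flag, renewal_due, resident, tax_filed} — 22 facts.

22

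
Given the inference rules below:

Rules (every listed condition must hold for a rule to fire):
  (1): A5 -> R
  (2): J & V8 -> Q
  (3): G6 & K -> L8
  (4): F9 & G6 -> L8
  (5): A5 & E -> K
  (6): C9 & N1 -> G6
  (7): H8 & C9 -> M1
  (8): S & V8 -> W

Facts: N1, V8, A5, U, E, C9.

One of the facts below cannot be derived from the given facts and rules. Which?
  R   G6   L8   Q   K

Round 1 fires (1), (5), (6), giving R, K, G6.
Round 2 fires (3), giving L8.
Derived: G6 (round 1), L8 (round 2), K (round 1), R (round 1). Q never appears in any round.

Q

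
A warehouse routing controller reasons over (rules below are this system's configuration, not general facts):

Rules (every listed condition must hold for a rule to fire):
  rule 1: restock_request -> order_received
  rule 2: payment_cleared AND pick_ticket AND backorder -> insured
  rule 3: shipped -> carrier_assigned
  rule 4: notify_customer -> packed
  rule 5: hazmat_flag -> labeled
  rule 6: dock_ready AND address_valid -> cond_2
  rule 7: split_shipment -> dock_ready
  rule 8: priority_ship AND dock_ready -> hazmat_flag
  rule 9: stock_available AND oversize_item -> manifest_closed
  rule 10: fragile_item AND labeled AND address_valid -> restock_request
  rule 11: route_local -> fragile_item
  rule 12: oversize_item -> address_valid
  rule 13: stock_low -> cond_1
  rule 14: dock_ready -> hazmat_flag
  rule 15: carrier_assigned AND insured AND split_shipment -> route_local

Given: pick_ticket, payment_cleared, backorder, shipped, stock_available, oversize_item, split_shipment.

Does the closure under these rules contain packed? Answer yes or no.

Round 1: rule 2 [payment_cleared AND pick_ticket AND backorder -> insured]; rule 3 [shipped -> carrier_assigned]; rule 7 [split_shipment -> dock_ready]; rule 9 [stock_available AND oversize_item -> manifest_closed]; rule 12 [oversize_item -> address_valid]. New: insured, carrier_assigned, dock_ready, manifest_closed, address_valid.
Round 2: rule 6 [dock_ready AND address_valid -> cond_2]; rule 14 [dock_ready -> hazmat_flag]; rule 15 [carrier_assigned AND insured AND split_shipment -> route_local]. New: cond_2, hazmat_flag, route_local.
Round 3: rule 5 [hazmat_flag -> labeled]; rule 11 [route_local -> fragile_item]. New: labeled, fragile_item.
Round 4: rule 10 [fragile_item AND labeled AND address_valid -> restock_request]. New: restock_request.
Round 5: rule 1 [restock_request -> order_received]. New: order_received.
Fixed point reached. packed is concluded only by rule 4; rule 4 needs notify_customer (never derived).

no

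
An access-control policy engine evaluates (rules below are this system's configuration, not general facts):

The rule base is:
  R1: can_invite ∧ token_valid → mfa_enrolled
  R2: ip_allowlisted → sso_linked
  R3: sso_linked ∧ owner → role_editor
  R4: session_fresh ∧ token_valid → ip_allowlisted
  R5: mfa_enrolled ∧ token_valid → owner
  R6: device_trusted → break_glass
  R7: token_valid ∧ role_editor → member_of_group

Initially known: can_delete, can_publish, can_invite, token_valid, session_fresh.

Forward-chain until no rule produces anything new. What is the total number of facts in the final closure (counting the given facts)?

11

[1] R1 [can_invite ∧ token_valid → mfa_enrolled]; R4 [session_fresh ∧ token_valid → ip_allowlisted]. ⇒ new: mfa_enrolled, ip_allowlisted.
[2] R2 [ip_allowlisted → sso_linked]; R5 [mfa_enrolled ∧ token_valid → owner]. ⇒ new: sso_linked, owner.
[3] R3 [sso_linked ∧ owner → role_editor]. ⇒ new: role_editor.
[4] R7 [token_valid ∧ role_editor → member_of_group]. ⇒ new: member_of_group.
Closure: {can_delete, can_invite, can_publish, ip_allowlisted, member_of_group, mfa_enrolled, owner, role_editor, session_fresh, sso_linked, token_valid} — 11 facts.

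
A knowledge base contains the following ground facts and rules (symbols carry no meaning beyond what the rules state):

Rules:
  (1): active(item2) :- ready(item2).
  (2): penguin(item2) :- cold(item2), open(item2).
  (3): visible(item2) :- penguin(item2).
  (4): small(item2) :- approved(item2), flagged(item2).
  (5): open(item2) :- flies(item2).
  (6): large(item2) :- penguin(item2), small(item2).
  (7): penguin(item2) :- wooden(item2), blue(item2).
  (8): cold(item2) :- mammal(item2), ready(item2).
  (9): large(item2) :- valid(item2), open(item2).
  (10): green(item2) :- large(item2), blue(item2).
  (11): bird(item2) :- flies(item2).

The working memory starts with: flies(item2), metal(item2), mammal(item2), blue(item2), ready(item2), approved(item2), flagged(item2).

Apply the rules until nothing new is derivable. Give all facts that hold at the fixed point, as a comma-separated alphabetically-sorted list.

Round 1 fires (1), (4), (5), (8), (11), giving active(item2), small(item2), open(item2), cold(item2), bird(item2).
Round 2 fires (2), giving penguin(item2).
Round 3 fires (3), (6), giving visible(item2), large(item2).
Round 4 fires (10), giving green(item2).

active(item2), approved(item2), bird(item2), blue(item2), cold(item2), flagged(item2), flies(item2), green(item2), large(item2), mammal(item2), metal(item2), open(item2), penguin(item2), ready(item2), small(item2), visible(item2)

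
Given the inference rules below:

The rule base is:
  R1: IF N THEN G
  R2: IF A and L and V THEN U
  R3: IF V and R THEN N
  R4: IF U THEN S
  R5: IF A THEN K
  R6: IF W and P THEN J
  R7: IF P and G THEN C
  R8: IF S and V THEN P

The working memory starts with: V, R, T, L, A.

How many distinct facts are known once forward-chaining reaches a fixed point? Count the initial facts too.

Round 1: R2 [IF A and L and V THEN U]; R3 [IF V and R THEN N]; R5 [IF A THEN K]. New: U, N, K.
Round 2: R1 [IF N THEN G]; R4 [IF U THEN S]. New: G, S.
Round 3: R8 [IF S and V THEN P]. New: P.
Round 4: R7 [IF P and G THEN C]. New: C.
Closure: {A, C, G, K, L, N, P, R, S, T, U, V} — 12 facts.

12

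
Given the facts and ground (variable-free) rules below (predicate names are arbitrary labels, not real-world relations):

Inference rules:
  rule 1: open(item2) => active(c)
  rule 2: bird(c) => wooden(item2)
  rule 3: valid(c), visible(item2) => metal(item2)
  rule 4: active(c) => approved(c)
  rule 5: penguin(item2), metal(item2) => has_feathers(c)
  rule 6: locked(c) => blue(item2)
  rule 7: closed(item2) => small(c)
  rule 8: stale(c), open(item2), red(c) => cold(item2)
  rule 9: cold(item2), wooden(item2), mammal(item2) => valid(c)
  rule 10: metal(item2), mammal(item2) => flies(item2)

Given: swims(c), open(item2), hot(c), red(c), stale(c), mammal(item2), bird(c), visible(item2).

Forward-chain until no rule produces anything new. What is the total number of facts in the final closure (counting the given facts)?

Round 1: rule 1 [open(item2) => active(c)]; rule 2 [bird(c) => wooden(item2)]; rule 8 [stale(c), open(item2), red(c) => cold(item2)]. Adds active(c), wooden(item2), cold(item2).
Round 2: rule 4 [active(c) => approved(c)]; rule 9 [cold(item2), wooden(item2), mammal(item2) => valid(c)]. Adds approved(c), valid(c).
Round 3: rule 3 [valid(c), visible(item2) => metal(item2)]. Adds metal(item2).
Round 4: rule 10 [metal(item2), mammal(item2) => flies(item2)]. Adds flies(item2).
Closure: {active(c), approved(c), bird(c), cold(item2), flies(item2), hot(c), mammal(item2), metal(item2), open(item2), red(c), stale(c), swims(c), valid(c), visible(item2), wooden(item2)} — 15 facts.

15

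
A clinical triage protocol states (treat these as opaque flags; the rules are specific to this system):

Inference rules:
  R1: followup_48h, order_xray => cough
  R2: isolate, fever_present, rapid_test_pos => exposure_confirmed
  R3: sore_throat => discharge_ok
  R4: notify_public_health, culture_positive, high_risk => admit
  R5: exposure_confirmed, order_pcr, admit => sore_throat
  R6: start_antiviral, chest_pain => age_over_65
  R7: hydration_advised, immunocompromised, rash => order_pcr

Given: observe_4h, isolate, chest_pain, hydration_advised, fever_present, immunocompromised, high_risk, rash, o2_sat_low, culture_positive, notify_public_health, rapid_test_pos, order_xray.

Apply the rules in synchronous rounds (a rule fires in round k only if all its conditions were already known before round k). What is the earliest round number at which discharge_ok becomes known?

Round 1 — R2, R4, R7, derive exposure_confirmed, admit, order_pcr.
Round 2 — R5, derive sore_throat.
Round 3 — R3, derive discharge_ok.
discharge_ok first appears in round 3.

3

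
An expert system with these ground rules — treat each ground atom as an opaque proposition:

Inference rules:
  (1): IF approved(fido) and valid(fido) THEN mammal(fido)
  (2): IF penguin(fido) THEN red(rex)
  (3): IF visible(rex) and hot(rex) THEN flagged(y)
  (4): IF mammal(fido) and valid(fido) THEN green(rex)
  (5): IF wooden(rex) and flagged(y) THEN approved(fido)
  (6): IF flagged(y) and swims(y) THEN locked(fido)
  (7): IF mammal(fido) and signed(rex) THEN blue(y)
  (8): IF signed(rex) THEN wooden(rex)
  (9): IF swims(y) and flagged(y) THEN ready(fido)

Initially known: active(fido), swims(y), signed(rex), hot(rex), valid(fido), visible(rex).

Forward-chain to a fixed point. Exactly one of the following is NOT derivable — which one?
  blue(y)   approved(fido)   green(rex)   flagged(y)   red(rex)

Round 1: (3) [IF visible(rex) and hot(rex) THEN flagged(y)]; (8) [IF signed(rex) THEN wooden(rex)]. New: flagged(y), wooden(rex).
Round 2: (5) [IF wooden(rex) and flagged(y) THEN approved(fido)]; (6) [IF flagged(y) and swims(y) THEN locked(fido)]; (9) [IF swims(y) and flagged(y) THEN ready(fido)]. New: approved(fido), locked(fido), ready(fido).
Round 3: (1) [IF approved(fido) and valid(fido) THEN mammal(fido)]. New: mammal(fido).
Round 4: (4) [IF mammal(fido) and valid(fido) THEN green(rex)]; (7) [IF mammal(fido) and signed(rex) THEN blue(y)]. New: green(rex), blue(y).
Derived: green(rex) (round 4), flagged(y) (round 1), blue(y) (round 4), approved(fido) (round 2). red(rex) never appears in any round.

red(rex)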